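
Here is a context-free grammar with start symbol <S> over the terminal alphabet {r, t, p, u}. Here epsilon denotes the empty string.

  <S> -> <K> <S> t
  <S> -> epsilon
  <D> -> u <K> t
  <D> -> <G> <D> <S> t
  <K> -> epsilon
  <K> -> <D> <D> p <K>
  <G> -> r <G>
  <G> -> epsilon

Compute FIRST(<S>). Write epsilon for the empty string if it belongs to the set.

{epsilon, r, t, u}

FIRST(<G>): from <G>->r <G> we get {r}; from <G>->epsilon we get {epsilon}. So FIRST(<G>) = {epsilon, r}.
FIRST(<D>): from <D>->u <K> t we get {u}; from <D>-><G> <D> <S> t we get {r, u}. So FIRST(<D>) = {r, u}.
FIRST(<K>): from <K>->epsilon we get {epsilon}; from <K>-><D> <D> p <K> we get {r, u}. So FIRST(<K>) = {epsilon, r, u}.
FIRST(<S>): from <S>-><K> <S> t we get {r, t, u}; from <S>->epsilon we get {epsilon}. So FIRST(<S>) = {epsilon, r, t, u}.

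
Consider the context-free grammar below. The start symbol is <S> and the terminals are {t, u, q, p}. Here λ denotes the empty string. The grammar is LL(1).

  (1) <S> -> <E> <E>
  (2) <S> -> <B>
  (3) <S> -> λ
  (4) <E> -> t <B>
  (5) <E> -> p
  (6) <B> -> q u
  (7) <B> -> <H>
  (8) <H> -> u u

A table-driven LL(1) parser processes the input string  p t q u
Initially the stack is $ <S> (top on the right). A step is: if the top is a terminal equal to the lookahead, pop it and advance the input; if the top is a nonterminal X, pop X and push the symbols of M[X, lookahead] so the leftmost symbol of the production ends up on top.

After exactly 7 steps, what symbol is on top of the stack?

     Stack      Input      Action
  1  $ <S>      p t q u $  expand <S> -> <E> <E>
  2  $ <E> <E>  p t q u $  expand <E> -> p
  3  $ <E> p    p t q u $  match p
  4  $ <E>      t q u $    expand <E> -> t <B>
  5  $ <B> t    t q u $    match t
  6  $ <B>      q u $      expand <B> -> q u
  7  $ u q      q u $      match q
Stack after step 7: $ u (top = u).

u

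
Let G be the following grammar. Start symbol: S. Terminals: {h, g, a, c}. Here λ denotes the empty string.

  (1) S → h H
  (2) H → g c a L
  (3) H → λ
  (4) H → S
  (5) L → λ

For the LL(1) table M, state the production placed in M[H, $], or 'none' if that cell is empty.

FIRST(S): from S→h H we get {h}. So FIRST(S) = {h}.
FIRST(L): from L→λ we get {λ}. So FIRST(L) = {λ}.
FIRST(H): from H→g c a L we get {g}; from H→λ we get {λ}; from H→S we get {h}. So FIRST(H) = {λ, g, h}.
FOLLOW(S) includes $ since S is the start symbol.
FOLLOW(S): in H→S, the suffix after S is empty, so FOLLOW(S) ⊇ FOLLOW(H) = {$}. Thus FOLLOW(S) = {$}.
FOLLOW(H): in S→h H, the suffix after H is empty, so FOLLOW(H) ⊇ FOLLOW(S) = {$}. Thus FOLLOW(H) = {$}.
For H → g c a L: FIRST(g c a L) = {g}, so it goes in M[H, t] for t ∈ {g}.
For H → λ: FIRST(λ) = {λ}, so it goes in M[H, t] for t ∈ {}; since λ ∈ FIRST, also for every t ∈ FOLLOW(H) = {$}.
For H → S: FIRST(S) = {h}, so it goes in M[H, t] for t ∈ {h}.

H → λ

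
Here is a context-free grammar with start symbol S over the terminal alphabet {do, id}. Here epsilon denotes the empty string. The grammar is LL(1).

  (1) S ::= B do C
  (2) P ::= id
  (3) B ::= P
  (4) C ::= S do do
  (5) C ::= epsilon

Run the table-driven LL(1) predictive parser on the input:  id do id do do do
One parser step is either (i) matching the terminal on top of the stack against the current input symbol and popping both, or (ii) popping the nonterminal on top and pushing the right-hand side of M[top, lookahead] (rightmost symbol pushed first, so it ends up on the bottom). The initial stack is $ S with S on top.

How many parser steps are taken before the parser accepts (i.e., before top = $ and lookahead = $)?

14

step 1: stack=$ S  input=id do id do do do $  — expand S ::= B do C
step 2: stack=$ C do B  input=id do id do do do $  — expand B ::= P
step 3: stack=$ C do P  input=id do id do do do $  — expand P ::= id
step 4: stack=$ C do id  input=id do id do do do $  — match id
step 5: stack=$ C do  input=do id do do do $  — match do
step 6: stack=$ C  input=id do do do $  — expand C ::= S do do
step 7: stack=$ do do S  input=id do do do $  — expand S ::= B do C
step 8: stack=$ do do C do B  input=id do do do $  — expand B ::= P
step 9: stack=$ do do C do P  input=id do do do $  — expand P ::= id
step 10: stack=$ do do C do id  input=id do do do $  — match id
step 11: stack=$ do do C do  input=do do do $  — match do
step 12: stack=$ do do C  input=do do $  — expand C ::= epsilon
step 13: stack=$ do do  input=do do $  — match do
step 14: stack=$ do  input=do $  — match do
Accept reached after 14 steps.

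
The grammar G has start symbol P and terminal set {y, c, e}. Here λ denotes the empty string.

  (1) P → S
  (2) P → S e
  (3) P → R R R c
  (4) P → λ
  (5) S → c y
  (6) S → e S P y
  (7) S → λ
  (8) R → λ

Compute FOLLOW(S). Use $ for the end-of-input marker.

FIRST(S) = {λ, c, e}
FIRST(R) = {λ}
FIRST(P) = {λ, c, e}  (via S, S e, R R R c)
FOLLOW(P) includes $ since P is the start symbol.
FOLLOW(P): in S→e S P y, P is followed by y with FIRST {y}. Thus FOLLOW(P) = {$, y}.
FOLLOW(S): in P→S, the suffix after S is empty, so FOLLOW(S) ⊇ FOLLOW(P) = {$, y}; in P→S e, S is followed by e with FIRST {e}; in S→e S P y, S is followed by P y with FIRST {c, e, y}. Thus FOLLOW(S) = {$, c, e, y}.
FOLLOW(R): in P→R R R c (occurrence 1), R is followed by R R c with FIRST {c}; in P→R R R c (occurrence 2), R is followed by R c with FIRST {c}; in P→R R R c (occurrence 3), R is followed by c with FIRST {c}. Thus FOLLOW(R) = {c}.

{$, c, e, y}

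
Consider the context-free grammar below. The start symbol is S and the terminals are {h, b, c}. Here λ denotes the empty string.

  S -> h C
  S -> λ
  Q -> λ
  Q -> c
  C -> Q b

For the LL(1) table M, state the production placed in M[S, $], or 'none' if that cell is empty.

FIRST(S) = {λ, h}
FIRST(Q) = {λ, c}
FIRST(C) = {b, c}  (via Q b)
FOLLOW(S) includes $ since S is the start symbol.
FOLLOW(S): S appears on no right-hand side. Thus FOLLOW(S) = {$}.
For S -> h C: FIRST(h C) = {h}, so it goes in M[S, t] for t ∈ {h}.
For S -> λ: FIRST(λ) = {λ}, so it goes in M[S, t] for t ∈ {}; since λ ∈ FIRST, also for every t ∈ FOLLOW(S) = {$}.

S -> λ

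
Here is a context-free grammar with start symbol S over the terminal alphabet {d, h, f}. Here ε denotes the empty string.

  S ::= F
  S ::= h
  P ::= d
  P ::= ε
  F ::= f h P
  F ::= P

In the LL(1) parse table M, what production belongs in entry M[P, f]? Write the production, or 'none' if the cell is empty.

FIRST(P): from P::=d we get {d}; from P::=ε we get {ε}. So FIRST(P) = {ε, d}.
FIRST(F): from F::=f h P we get {f}; from F::=P we get {ε, d}. So FIRST(F) = {ε, d, f}.
FIRST(S): from S::=F we get {ε, d, f}; from S::=h we get {h}. So FIRST(S) = {ε, d, f, h}.
FOLLOW(S) includes $ since S is the start symbol.
FOLLOW(F): in S::=F, the suffix after F is empty, so FOLLOW(F) ⊇ FOLLOW(S) = {$}. Thus FOLLOW(F) = {$}.
FOLLOW(P): in F::=f h P, the suffix after P is empty, so FOLLOW(P) ⊇ FOLLOW(F) = {$}; in F::=P, the suffix after P is empty, so FOLLOW(P) ⊇ FOLLOW(F) = {$}. Thus FOLLOW(P) = {$}.
For P ::= d: FIRST(d) = {d}, so it goes in M[P, t] for t ∈ {d}.
For P ::= ε: FIRST(ε) = {ε}, so it goes in M[P, t] for t ∈ {}; since ε ∈ FIRST, also for every t ∈ FOLLOW(P) = {$}.
None of these place a production in M[P, f].

none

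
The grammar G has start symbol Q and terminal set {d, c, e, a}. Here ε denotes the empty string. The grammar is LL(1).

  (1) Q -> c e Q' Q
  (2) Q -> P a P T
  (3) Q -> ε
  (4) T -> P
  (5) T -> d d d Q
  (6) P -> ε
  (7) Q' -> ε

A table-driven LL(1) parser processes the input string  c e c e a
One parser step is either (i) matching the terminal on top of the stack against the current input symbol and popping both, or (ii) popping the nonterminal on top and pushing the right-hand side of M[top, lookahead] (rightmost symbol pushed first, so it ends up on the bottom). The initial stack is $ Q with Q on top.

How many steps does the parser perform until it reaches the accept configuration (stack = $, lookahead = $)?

14

      Stack       Input        Action
   1  $ Q         c e c e a $  expand Q -> c e Q' Q
   2  $ Q Q' e c  c e c e a $  match c
   3  $ Q Q' e    e c e a $    match e
   4  $ Q Q'      c e a $      expand Q' -> ε
   5  $ Q         c e a $      expand Q -> c e Q' Q
   6  $ Q Q' e c  c e a $      match c
   7  $ Q Q' e    e a $        match e
   8  $ Q Q'      a $          expand Q' -> ε
   9  $ Q         a $          expand Q -> P a P T
  10  $ T P a P   a $          expand P -> ε
  11  $ T P a     a $          match a
  12  $ T P       $            expand P -> ε
  13  $ T         $            expand T -> P
  14  $ P         $            expand P -> ε
Accept reached after 14 steps.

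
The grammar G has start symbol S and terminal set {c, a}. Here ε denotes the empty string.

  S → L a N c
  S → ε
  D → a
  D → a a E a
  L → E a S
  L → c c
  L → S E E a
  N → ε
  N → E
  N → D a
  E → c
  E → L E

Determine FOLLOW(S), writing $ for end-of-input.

FIRST(D): from D→a we get {a}; from D→a a E a we get {a}. So FIRST(D) = {a}.
FIRST(S): from S→L a N c we get {c}; from S→ε we get {ε}. So FIRST(S) = {ε, c}.
FIRST(L): from L→E a S we get {c}; from L→c c we get {c}; from L→S E E a we get {c}. So FIRST(L) = {c}.
FIRST(E): from E→c we get {c}; from E→L E we get {c}. So FIRST(E) = {c}.
FIRST(N): from N→ε we get {ε}; from N→E we get {c}; from N→D a we get {a}. So FIRST(N) = {ε, a, c}.
FOLLOW(S) includes $ since S is the start symbol.
FOLLOW(D): in N→D a, D is followed by a with FIRST {a}. Thus FOLLOW(D) = {a}.
FOLLOW(L): in S→L a N c, L is followed by a N c with FIRST {a}; in E→L E, L is followed by E with FIRST {c}. Thus FOLLOW(L) = {a, c}.
FOLLOW(S): in L→E a S, the suffix after S is empty, so FOLLOW(S) ⊇ FOLLOW(L) = {a, c}; in L→S E E a, S is followed by E E a with FIRST {c}. Thus FOLLOW(S) = {$, a, c}.
FOLLOW(N): in S→L a N c, N is followed by c with FIRST {c}. Thus FOLLOW(N) = {c}.
FOLLOW(E): in D→a a E a, E is followed by a with FIRST {a}; in L→E a S, E is followed by a S with FIRST {a}; in L→S E E a (occurrence 1), E is followed by E a with FIRST {c}; in L→S E E a (occurrence 2), E is followed by a with FIRST {a}; in N→E, the suffix after E is empty, so FOLLOW(E) ⊇ FOLLOW(N) = {c}; in E→L E, the suffix after E is empty (adds nothing new). Thus FOLLOW(E) = {a, c}.

{$, a, c}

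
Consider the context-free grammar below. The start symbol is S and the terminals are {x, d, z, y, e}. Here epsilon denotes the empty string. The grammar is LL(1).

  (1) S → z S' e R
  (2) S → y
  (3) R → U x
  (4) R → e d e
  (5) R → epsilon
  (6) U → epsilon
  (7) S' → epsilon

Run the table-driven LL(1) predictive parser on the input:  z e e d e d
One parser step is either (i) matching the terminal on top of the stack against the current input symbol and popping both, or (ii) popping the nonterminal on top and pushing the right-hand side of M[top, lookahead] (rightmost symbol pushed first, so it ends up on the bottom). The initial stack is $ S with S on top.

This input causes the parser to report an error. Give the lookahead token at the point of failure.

d

     Stack       Input          Action
  1  $ S         z e e d e d $  expand S → z S' e R
  2  $ R e S' z  z e e d e d $  match z
  3  $ R e S'    e e d e d $    expand S' → epsilon
  4  $ R e       e e d e d $    match e
  5  $ R         e d e d $      expand R → e d e
  6  $ e d e     e d e d $      match e
  7  $ e d       d e d $        match d
  8  $ e         e d $          match e
  9  $           d $            error: stack empty but input remains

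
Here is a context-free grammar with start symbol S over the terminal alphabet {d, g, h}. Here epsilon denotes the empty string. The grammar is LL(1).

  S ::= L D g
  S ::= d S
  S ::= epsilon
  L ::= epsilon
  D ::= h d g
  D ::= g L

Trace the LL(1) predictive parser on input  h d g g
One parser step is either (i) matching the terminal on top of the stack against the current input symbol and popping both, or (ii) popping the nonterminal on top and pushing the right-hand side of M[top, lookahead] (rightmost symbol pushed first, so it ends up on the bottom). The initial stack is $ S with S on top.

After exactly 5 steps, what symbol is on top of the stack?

g

step 1: stack=$ S  input=h d g g $  — expand S ::= L D g
step 2: stack=$ g D L  input=h d g g $  — expand L ::= epsilon
step 3: stack=$ g D  input=h d g g $  — expand D ::= h d g
step 4: stack=$ g g d h  input=h d g g $  — match h
step 5: stack=$ g g d  input=d g g $  — match d
Stack after step 5: $ g g (top = g).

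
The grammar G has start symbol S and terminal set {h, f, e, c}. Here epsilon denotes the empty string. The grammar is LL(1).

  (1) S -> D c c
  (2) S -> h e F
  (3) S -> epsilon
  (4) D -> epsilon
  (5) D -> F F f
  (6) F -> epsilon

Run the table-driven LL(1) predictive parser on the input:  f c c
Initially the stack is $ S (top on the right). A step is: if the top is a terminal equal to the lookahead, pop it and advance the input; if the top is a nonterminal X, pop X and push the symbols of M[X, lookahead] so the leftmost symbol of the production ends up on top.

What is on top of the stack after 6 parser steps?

     Stack        Input    Action
  1  $ S          f c c $  expand S -> D c c
  2  $ c c D      f c c $  expand D -> F F f
  3  $ c c f F F  f c c $  expand F -> epsilon
  4  $ c c f F    f c c $  expand F -> epsilon
  5  $ c c f      f c c $  match f
  6  $ c c        c c $    match c
Stack after step 6: $ c (top = c).

c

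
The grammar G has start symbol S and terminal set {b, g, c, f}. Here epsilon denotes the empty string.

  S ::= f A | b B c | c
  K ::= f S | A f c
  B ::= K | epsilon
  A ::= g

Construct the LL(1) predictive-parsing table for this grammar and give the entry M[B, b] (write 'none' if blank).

none

FIRST(S): from S::=f A we get {f}; from S::=b B c we get {b}; from S::=c we get {c}. So FIRST(S) = {b, c, f}.
FIRST(A): from A::=g we get {g}. So FIRST(A) = {g}.
FIRST(K): from K::=f S we get {f}; from K::=A f c we get {g}. So FIRST(K) = {f, g}.
FIRST(B): from B::=K we get {f, g}; from B::=epsilon we get {epsilon}. So FIRST(B) = {epsilon, f, g}.
FOLLOW(S) includes $ since S is the start symbol.
FOLLOW(B): in S::=b B c, B is followed by c with FIRST {c}. Thus FOLLOW(B) = {c}.
For B ::= K: FIRST(K) = {f, g}, so it goes in M[B, t] for t ∈ {f, g}.
For B ::= epsilon: FIRST(epsilon) = {epsilon}, so it goes in M[B, t] for t ∈ {}; since epsilon ∈ FIRST, also for every t ∈ FOLLOW(B) = {c}.
None of these place a production in M[B, b].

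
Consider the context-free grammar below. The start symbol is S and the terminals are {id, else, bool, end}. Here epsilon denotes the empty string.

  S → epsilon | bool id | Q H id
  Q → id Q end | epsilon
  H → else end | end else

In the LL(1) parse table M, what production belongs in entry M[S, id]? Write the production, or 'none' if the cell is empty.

S → Q H id

FIRST(Q) = {epsilon, id}
FIRST(H) = {else, end}
FIRST(S) = {epsilon, bool, else, end, id}  (via Q H id)
FOLLOW(S) includes $ since S is the start symbol.
FOLLOW(S): S appears on no right-hand side. Thus FOLLOW(S) = {$}.
For S → epsilon: FIRST(epsilon) = {epsilon}, so it goes in M[S, t] for t ∈ {}; since epsilon ∈ FIRST, also for every t ∈ FOLLOW(S) = {$}.
For S → bool id: FIRST(bool id) = {bool}, so it goes in M[S, t] for t ∈ {bool}.
For S → Q H id: FIRST(Q H id) = {else, end, id}, so it goes in M[S, t] for t ∈ {else, end, id}.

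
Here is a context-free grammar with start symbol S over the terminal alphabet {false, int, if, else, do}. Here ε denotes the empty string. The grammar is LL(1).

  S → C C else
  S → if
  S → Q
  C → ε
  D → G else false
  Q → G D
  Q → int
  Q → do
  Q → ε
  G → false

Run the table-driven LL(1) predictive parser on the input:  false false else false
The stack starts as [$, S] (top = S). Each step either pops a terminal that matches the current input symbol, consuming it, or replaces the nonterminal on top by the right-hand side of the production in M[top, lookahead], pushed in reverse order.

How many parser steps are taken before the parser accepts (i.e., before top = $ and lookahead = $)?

9

step 1: stack=$ S  input=false false else false $  — expand S → Q
step 2: stack=$ Q  input=false false else false $  — expand Q → G D
step 3: stack=$ D G  input=false false else false $  — expand G → false
step 4: stack=$ D false  input=false false else false $  — match false
step 5: stack=$ D  input=false else false $  — expand D → G else false
step 6: stack=$ false else G  input=false else false $  — expand G → false
step 7: stack=$ false else false  input=false else false $  — match false
step 8: stack=$ false else  input=else false $  — match else
step 9: stack=$ false  input=false $  — match false
Accept reached after 9 steps.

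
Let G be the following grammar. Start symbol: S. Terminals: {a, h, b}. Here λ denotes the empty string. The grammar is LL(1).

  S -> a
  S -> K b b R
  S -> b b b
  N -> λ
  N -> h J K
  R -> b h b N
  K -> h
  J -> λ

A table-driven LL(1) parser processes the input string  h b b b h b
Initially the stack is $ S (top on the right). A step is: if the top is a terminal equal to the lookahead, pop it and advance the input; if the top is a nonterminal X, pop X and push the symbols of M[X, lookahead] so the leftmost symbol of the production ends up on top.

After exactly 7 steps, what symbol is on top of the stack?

     Stack      Input          Action
  1  $ S        h b b b h b $  expand S -> K b b R
  2  $ R b b K  h b b b h b $  expand K -> h
  3  $ R b b h  h b b b h b $  match h
  4  $ R b b    b b b h b $    match b
  5  $ R b      b b h b $      match b
  6  $ R        b h b $        expand R -> b h b N
  7  $ N b h b  b h b $        match b
Stack after step 7: $ N b h (top = h).

h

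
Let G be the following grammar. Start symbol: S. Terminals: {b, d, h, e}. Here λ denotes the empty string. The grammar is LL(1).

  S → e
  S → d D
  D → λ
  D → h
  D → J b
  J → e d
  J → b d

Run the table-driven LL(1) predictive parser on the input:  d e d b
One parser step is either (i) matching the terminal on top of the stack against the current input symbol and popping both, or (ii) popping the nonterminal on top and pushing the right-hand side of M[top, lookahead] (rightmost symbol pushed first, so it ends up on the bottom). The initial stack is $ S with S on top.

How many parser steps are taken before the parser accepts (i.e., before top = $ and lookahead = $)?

7

step 1: stack=$ S  input=d e d b $  — expand S → d D
step 2: stack=$ D d  input=d e d b $  — match d
step 3: stack=$ D  input=e d b $  — expand D → J b
step 4: stack=$ b J  input=e d b $  — expand J → e d
step 5: stack=$ b d e  input=e d b $  — match e
step 6: stack=$ b d  input=d b $  — match d
step 7: stack=$ b  input=b $  — match b
Accept reached after 7 steps.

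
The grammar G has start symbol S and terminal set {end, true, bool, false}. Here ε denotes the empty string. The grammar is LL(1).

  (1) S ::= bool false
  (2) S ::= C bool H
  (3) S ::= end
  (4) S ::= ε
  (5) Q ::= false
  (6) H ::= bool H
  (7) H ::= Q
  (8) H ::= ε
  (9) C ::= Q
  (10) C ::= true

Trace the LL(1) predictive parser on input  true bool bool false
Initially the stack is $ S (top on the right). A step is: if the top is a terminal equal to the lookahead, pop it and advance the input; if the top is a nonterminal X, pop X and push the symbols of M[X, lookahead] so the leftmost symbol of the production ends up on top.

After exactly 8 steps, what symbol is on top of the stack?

     Stack          Input                   Action
  1  $ S            true bool bool false $  expand S ::= C bool H
  2  $ H bool C     true bool bool false $  expand C ::= true
  3  $ H bool true  true bool bool false $  match true
  4  $ H bool       bool bool false $       match bool
  5  $ H            bool false $            expand H ::= bool H
  6  $ H bool       bool false $            match bool
  7  $ H            false $                 expand H ::= Q
  8  $ Q            false $                 expand Q ::= false
Stack after step 8: $ false (top = false).

false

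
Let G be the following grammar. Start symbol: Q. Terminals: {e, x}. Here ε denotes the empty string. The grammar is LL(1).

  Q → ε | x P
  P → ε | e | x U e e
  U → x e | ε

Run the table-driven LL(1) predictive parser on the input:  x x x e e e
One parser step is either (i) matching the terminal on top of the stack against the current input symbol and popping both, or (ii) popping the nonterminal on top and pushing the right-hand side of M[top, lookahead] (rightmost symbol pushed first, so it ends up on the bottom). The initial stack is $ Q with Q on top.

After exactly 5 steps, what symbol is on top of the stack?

x

step 1: stack=$ Q  input=x x x e e e $  — expand Q → x P
step 2: stack=$ P x  input=x x x e e e $  — match x
step 3: stack=$ P  input=x x e e e $  — expand P → x U e e
step 4: stack=$ e e U x  input=x x e e e $  — match x
step 5: stack=$ e e U  input=x e e e $  — expand U → x e
Stack after step 5: $ e e e x (top = x).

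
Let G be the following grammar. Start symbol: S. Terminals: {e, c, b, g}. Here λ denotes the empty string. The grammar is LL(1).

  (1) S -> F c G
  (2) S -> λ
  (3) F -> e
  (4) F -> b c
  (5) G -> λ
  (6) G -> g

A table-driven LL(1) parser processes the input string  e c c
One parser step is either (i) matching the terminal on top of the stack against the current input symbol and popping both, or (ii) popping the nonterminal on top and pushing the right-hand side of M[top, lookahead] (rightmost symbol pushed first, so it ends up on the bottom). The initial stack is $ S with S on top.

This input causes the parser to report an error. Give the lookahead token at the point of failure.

c

     Stack    Input    Action
  1  $ S      e c c $  expand S -> F c G
  2  $ G c F  e c c $  expand F -> e
  3  $ G c e  e c c $  match e
  4  $ G c    c c $    match c
  5  $ G      c $      error: M[G, c] is empty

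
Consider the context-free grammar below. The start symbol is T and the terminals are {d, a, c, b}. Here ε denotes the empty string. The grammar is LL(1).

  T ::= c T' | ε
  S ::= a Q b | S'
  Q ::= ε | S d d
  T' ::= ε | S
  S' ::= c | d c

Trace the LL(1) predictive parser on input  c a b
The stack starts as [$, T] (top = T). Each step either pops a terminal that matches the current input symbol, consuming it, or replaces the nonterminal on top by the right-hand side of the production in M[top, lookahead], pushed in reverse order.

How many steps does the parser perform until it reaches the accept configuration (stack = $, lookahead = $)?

7

step 1: stack=$ T  input=c a b $  — expand T ::= c T'
step 2: stack=$ T' c  input=c a b $  — match c
step 3: stack=$ T'  input=a b $  — expand T' ::= S
step 4: stack=$ S  input=a b $  — expand S ::= a Q b
step 5: stack=$ b Q a  input=a b $  — match a
step 6: stack=$ b Q  input=b $  — expand Q ::= ε
step 7: stack=$ b  input=b $  — match b
Accept reached after 7 steps.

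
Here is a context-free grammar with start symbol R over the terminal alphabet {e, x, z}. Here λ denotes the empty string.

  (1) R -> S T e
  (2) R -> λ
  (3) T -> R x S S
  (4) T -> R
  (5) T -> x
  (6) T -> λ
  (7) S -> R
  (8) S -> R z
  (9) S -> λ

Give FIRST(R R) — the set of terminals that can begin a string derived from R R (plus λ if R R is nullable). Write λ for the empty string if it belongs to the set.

{λ, e, x, z}

FIRST(R) = {λ, e, x, z}  (via S T e)
FIRST(T) = {λ, e, x, z}  (via R x S S, R)
FIRST(S) = {λ, e, x, z}  (via R, R z)
FIRST(R R): take FIRST of each symbol in turn, carrying on past any symbol whose FIRST contains λ; result {λ, e, x, z}.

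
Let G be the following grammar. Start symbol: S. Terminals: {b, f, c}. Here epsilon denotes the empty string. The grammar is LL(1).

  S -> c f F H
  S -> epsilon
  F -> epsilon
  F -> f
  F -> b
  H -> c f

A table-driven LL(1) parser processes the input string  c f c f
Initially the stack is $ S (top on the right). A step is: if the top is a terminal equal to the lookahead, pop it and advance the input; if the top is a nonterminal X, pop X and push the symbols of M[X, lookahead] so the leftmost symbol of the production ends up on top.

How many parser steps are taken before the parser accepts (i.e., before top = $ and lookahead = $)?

7

     Stack      Input      Action
  1  $ S        c f c f $  expand S -> c f F H
  2  $ H F f c  c f c f $  match c
  3  $ H F f    f c f $    match f
  4  $ H F      c f $      expand F -> epsilon
  5  $ H        c f $      expand H -> c f
  6  $ f c      c f $      match c
  7  $ f        f $        match f
Accept reached after 7 steps.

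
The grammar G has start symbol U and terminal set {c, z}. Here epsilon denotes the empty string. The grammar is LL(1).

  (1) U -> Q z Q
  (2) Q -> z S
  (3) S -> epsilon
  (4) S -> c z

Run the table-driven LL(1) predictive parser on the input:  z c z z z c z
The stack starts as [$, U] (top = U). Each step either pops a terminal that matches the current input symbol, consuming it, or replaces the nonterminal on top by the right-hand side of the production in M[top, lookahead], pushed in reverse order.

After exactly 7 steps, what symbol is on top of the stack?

Q

     Stack      Input            Action
  1  $ U        z c z z z c z $  expand U -> Q z Q
  2  $ Q z Q    z c z z z c z $  expand Q -> z S
  3  $ Q z S z  z c z z z c z $  match z
  4  $ Q z S    c z z z c z $    expand S -> c z
  5  $ Q z z c  c z z z c z $    match c
  6  $ Q z z    z z z c z $      match z
  7  $ Q z      z z c z $        match z
Stack after step 7: $ Q (top = Q).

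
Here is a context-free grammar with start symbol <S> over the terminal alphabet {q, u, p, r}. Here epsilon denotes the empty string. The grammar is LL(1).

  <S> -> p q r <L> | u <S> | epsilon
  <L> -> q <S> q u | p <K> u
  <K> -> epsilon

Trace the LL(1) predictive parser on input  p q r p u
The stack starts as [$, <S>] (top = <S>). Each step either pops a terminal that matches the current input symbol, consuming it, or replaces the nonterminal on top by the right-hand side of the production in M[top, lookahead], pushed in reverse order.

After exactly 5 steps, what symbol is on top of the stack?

p

     Stack        Input        Action
  1  $ <S>        p q r p u $  expand <S> -> p q r <L>
  2  $ <L> r q p  p q r p u $  match p
  3  $ <L> r q    q r p u $    match q
  4  $ <L> r      r p u $      match r
  5  $ <L>        p u $        expand <L> -> p <K> u
Stack after step 5: $ u <K> p (top = p).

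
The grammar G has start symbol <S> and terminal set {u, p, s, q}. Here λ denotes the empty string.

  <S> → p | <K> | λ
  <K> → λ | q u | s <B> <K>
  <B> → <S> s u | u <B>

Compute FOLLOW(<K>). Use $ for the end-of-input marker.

{$, s}

FIRST(<K>) = {λ, q, s}
FIRST(<S>) = {λ, p, q, s}  (via <K>)
FIRST(<B>) = {p, q, s, u}  (via <S> s u)
FOLLOW(<S>) includes $ since <S> is the start symbol.
FOLLOW(<S>): in <B>→<S> s u, <S> is followed by s u with FIRST {s}. Thus FOLLOW(<S>) = {$, s}.
FOLLOW(<K>): in <S>→<K>, the suffix after <K> is empty, so FOLLOW(<K>) ⊇ FOLLOW(<S>) = {$, s}; in <K>→s <B> <K>, the suffix after <K> is empty (adds nothing new). Thus FOLLOW(<K>) = {$, s}.
FOLLOW(<B>): in <K>→s <B> <K>, <B> is followed by <K> with FIRST {λ, q, s}; in <K>→s <B> <K>, the suffix after <B> is nullable, so FOLLOW(<B>) ⊇ FOLLOW(<K>) = {$, s}; in <B>→u <B>, the suffix after <B> is empty (adds nothing new). Thus FOLLOW(<B>) = {$, q, s}.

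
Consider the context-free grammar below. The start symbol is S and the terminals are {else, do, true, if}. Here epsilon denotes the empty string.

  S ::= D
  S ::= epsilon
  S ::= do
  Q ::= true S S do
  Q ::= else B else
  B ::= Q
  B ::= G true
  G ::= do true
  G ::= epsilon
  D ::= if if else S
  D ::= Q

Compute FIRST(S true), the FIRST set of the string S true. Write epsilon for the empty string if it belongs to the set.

{do, else, if, true}

FIRST(Q): from Q::=true S S do we get {true}; from Q::=else B else we get {else}. So FIRST(Q) = {else, true}.
FIRST(G): from G::=do true we get {do}; from G::=epsilon we get {epsilon}. So FIRST(G) = {epsilon, do}.
FIRST(B): from B::=Q we get {else, true}; from B::=G true we get {do, true}. So FIRST(B) = {do, else, true}.
FIRST(D): from D::=if if else S we get {if}; from D::=Q we get {else, true}. So FIRST(D) = {else, if, true}.
FIRST(S): from S::=D we get {else, if, true}; from S::=epsilon we get {epsilon}; from S::=do we get {do}. So FIRST(S) = {epsilon, do, else, if, true}.
FIRST(S true): take FIRST of each symbol in turn, carrying on past any symbol whose FIRST contains epsilon; result {do, else, if, true}.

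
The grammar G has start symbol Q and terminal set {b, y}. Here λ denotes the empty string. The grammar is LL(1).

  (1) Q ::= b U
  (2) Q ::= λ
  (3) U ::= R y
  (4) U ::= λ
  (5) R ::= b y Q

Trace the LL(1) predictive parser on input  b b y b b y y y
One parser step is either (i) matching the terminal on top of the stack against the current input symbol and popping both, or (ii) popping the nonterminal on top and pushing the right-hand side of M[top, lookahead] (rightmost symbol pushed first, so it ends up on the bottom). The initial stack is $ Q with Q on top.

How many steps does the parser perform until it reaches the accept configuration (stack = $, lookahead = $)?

      Stack        Input              Action
   1  $ Q          b b y b b y y y $  expand Q ::= b U
   2  $ U b        b b y b b y y y $  match b
   3  $ U          b y b b y y y $    expand U ::= R y
   4  $ y R        b y b b y y y $    expand R ::= b y Q
   5  $ y Q y b    b y b b y y y $    match b
   6  $ y Q y      y b b y y y $      match y
   7  $ y Q        b b y y y $        expand Q ::= b U
   8  $ y U b      b b y y y $        match b
   9  $ y U        b y y y $          expand U ::= R y
  10  $ y y R      b y y y $          expand R ::= b y Q
  11  $ y y Q y b  b y y y $          match b
  12  $ y y Q y    y y y $            match y
  13  $ y y Q      y y $              expand Q ::= λ
  14  $ y y        y y $              match y
  15  $ y          y $                match y
Accept reached after 15 steps.

15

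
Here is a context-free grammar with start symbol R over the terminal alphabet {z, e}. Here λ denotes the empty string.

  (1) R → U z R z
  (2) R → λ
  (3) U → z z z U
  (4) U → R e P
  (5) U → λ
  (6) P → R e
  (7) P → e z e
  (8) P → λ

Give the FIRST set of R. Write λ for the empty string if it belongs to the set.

{λ, e, z}

FIRST(R): from R→U z R z we get {e, z}; from R→λ we get {λ}. So FIRST(R) = {λ, e, z}.
FIRST(U): from U→z z z U we get {z}; from U→R e P we get {e, z}; from U→λ we get {λ}. So FIRST(U) = {λ, e, z}.
FIRST(P): from P→R e we get {e, z}; from P→e z e we get {e}; from P→λ we get {λ}. So FIRST(P) = {λ, e, z}.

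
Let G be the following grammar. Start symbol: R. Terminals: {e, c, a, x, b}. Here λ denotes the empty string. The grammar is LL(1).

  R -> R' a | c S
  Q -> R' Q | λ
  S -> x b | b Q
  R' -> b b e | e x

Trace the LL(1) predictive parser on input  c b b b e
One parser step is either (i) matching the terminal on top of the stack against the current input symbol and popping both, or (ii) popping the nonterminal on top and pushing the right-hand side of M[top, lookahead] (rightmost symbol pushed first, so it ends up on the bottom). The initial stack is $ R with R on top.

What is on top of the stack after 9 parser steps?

Q

step 1: stack=$ R  input=c b b b e $  — expand R -> c S
step 2: stack=$ S c  input=c b b b e $  — match c
step 3: stack=$ S  input=b b b e $  — expand S -> b Q
step 4: stack=$ Q b  input=b b b e $  — match b
step 5: stack=$ Q  input=b b e $  — expand Q -> R' Q
step 6: stack=$ Q R'  input=b b e $  — expand R' -> b b e
step 7: stack=$ Q e b b  input=b b e $  — match b
step 8: stack=$ Q e b  input=b e $  — match b
step 9: stack=$ Q e  input=e $  — match e
Stack after step 9: $ Q (top = Q).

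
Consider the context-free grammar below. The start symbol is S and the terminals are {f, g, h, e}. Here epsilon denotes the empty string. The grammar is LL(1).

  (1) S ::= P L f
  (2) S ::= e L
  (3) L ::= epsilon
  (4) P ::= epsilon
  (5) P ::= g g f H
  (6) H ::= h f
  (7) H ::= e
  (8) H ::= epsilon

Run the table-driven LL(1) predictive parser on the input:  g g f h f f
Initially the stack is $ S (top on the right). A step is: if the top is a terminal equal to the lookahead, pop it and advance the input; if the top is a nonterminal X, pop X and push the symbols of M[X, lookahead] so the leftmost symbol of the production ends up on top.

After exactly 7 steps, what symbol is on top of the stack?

f

step 1: stack=$ S  input=g g f h f f $  — expand S ::= P L f
step 2: stack=$ f L P  input=g g f h f f $  — expand P ::= g g f H
step 3: stack=$ f L H f g g  input=g g f h f f $  — match g
step 4: stack=$ f L H f g  input=g f h f f $  — match g
step 5: stack=$ f L H f  input=f h f f $  — match f
step 6: stack=$ f L H  input=h f f $  — expand H ::= h f
step 7: stack=$ f L f h  input=h f f $  — match h
Stack after step 7: $ f L f (top = f).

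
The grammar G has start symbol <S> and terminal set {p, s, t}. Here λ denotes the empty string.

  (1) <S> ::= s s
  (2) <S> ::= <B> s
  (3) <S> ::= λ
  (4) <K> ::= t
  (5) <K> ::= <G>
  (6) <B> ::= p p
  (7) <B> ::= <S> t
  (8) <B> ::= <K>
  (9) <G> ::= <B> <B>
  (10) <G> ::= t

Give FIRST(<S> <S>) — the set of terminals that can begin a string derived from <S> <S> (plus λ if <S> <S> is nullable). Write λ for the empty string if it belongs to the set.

FIRST(<S>) = {λ, p, s, t}  (via <B> s)
FIRST(<K>) = {p, s, t}  (via <G>)
FIRST(<B>) = {p, s, t}  (via <S> t, <K>)
FIRST(<G>) = {p, s, t}  (via <B> <B>)
FIRST(<S> <S>): take FIRST of each symbol in turn, carrying on past any symbol whose FIRST contains λ; result {λ, p, s, t}.

{λ, p, s, t}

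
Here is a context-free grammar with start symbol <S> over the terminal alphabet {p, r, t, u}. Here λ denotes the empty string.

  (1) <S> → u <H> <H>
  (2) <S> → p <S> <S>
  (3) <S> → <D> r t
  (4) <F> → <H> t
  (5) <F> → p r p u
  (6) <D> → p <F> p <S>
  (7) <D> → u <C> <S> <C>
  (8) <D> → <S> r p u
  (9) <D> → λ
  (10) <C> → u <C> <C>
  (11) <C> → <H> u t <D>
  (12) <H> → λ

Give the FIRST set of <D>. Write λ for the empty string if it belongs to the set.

FIRST(<H>) = {λ}
FIRST(<F>) = {p, t}  (via <H> t)
FIRST(<C>) = {u}  (via <H> u t <D>)
FIRST(<S>) = {p, r, u}  (via <D> r t)
FIRST(<D>) = {λ, p, r, u}  (via <S> r p u)

{λ, p, r, u}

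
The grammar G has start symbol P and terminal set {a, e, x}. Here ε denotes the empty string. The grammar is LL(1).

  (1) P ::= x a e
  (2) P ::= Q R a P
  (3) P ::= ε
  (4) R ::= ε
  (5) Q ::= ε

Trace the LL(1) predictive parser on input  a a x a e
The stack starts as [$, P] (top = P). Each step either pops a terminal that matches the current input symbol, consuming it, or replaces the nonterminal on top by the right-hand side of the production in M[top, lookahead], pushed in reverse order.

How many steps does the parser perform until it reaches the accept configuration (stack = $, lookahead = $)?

      Stack      Input        Action
   1  $ P        a a x a e $  expand P ::= Q R a P
   2  $ P a R Q  a a x a e $  expand Q ::= ε
   3  $ P a R    a a x a e $  expand R ::= ε
   4  $ P a      a a x a e $  match a
   5  $ P        a x a e $    expand P ::= Q R a P
   6  $ P a R Q  a x a e $    expand Q ::= ε
   7  $ P a R    a x a e $    expand R ::= ε
   8  $ P a      a x a e $    match a
   9  $ P        x a e $      expand P ::= x a e
  10  $ e a x    x a e $      match x
  11  $ e a      a e $        match a
  12  $ e        e $          match e
Accept reached after 12 steps.

12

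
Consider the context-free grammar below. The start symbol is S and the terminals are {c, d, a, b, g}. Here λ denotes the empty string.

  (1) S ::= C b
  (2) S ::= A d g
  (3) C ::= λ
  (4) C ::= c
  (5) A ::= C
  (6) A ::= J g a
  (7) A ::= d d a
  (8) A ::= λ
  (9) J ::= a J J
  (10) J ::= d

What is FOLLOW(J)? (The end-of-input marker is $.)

{a, d, g}

FIRST(C): from C::=λ we get {λ}; from C::=c we get {c}. So FIRST(C) = {λ, c}.
FIRST(J): from J::=a J J we get {a}; from J::=d we get {d}. So FIRST(J) = {a, d}.
FIRST(A): from A::=C we get {λ, c}; from A::=J g a we get {a, d}; from A::=d d a we get {d}; from A::=λ we get {λ}. So FIRST(A) = {λ, a, c, d}.
FIRST(S): from S::=C b we get {b, c}; from S::=A d g we get {a, c, d}. So FIRST(S) = {a, b, c, d}.
FOLLOW(S) includes $ since S is the start symbol.
FOLLOW(S): S appears on no right-hand side. Thus FOLLOW(S) = {$}.
FOLLOW(A): in S::=A d g, A is followed by d g with FIRST {d}. Thus FOLLOW(A) = {d}.
FOLLOW(C): in S::=C b, C is followed by b with FIRST {b}; in A::=C, the suffix after C is empty, so FOLLOW(C) ⊇ FOLLOW(A) = {d}. Thus FOLLOW(C) = {b, d}.
FOLLOW(J): in A::=J g a, J is followed by g a with FIRST {g}; in J::=a J J (occurrence 1), J is followed by J with FIRST {a, d}; in J::=a J J (occurrence 2), the suffix after J is empty (adds nothing new). Thus FOLLOW(J) = {a, d, g}.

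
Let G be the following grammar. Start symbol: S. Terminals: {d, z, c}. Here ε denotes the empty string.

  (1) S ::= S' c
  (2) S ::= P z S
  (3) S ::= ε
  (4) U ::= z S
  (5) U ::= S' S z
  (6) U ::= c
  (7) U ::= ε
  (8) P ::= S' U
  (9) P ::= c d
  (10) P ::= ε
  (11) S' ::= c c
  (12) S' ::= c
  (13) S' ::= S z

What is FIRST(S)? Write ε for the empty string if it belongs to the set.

{ε, c, z}

FIRST(S) = {ε, c, z}  (via S' c, P z S)
FIRST(S') = {c, z}  (via S z)
FIRST(U) = {ε, c, z}  (via S' S z)
FIRST(P) = {ε, c, z}  (via S' U)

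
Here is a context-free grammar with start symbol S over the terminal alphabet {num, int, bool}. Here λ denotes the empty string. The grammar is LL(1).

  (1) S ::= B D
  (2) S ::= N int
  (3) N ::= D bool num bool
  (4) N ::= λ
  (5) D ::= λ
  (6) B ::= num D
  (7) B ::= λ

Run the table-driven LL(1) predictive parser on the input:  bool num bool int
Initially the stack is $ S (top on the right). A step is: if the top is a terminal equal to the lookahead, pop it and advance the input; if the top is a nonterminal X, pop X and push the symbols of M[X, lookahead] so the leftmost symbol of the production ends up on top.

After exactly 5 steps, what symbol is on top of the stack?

bool

step 1: stack=$ S  input=bool num bool int $  — expand S ::= N int
step 2: stack=$ int N  input=bool num bool int $  — expand N ::= D bool num bool
step 3: stack=$ int bool num bool D  input=bool num bool int $  — expand D ::= λ
step 4: stack=$ int bool num bool  input=bool num bool int $  — match bool
step 5: stack=$ int bool num  input=num bool int $  — match num
Stack after step 5: $ int bool (top = bool).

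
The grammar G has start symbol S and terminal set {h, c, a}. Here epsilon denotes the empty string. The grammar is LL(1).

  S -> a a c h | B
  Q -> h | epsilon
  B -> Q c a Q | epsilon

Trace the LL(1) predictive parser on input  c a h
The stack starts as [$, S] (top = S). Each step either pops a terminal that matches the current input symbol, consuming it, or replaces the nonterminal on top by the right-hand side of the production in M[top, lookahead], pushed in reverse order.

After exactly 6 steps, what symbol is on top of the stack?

step 1: stack=$ S  input=c a h $  — expand S -> B
step 2: stack=$ B  input=c a h $  — expand B -> Q c a Q
step 3: stack=$ Q a c Q  input=c a h $  — expand Q -> epsilon
step 4: stack=$ Q a c  input=c a h $  — match c
step 5: stack=$ Q a  input=a h $  — match a
step 6: stack=$ Q  input=h $  — expand Q -> h
Stack after step 6: $ h (top = h).

h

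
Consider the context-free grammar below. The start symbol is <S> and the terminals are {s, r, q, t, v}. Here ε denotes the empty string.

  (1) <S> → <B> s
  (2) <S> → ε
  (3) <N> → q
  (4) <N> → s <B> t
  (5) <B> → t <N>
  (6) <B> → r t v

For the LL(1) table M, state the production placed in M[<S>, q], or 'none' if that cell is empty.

FIRST(<N>): from <N>→q we get {q}; from <N>→s <B> t we get {s}. So FIRST(<N>) = {q, s}.
FIRST(<B>): from <B>→t <N> we get {t}; from <B>→r t v we get {r}. So FIRST(<B>) = {r, t}.
FIRST(<S>): from <S>→<B> s we get {r, t}; from <S>→ε we get {ε}. So FIRST(<S>) = {ε, r, t}.
FOLLOW(<S>) includes $ since <S> is the start symbol.
FOLLOW(<S>): <S> appears on no right-hand side. Thus FOLLOW(<S>) = {$}.
For <S> → <B> s: FIRST(<B> s) = {r, t}, so it goes in M[<S>, t] for t ∈ {r, t}.
For <S> → ε: FIRST(ε) = {ε}, so it goes in M[<S>, t] for t ∈ {}; since ε ∈ FIRST, also for every t ∈ FOLLOW(<S>) = {$}.
None of these place a production in M[<S>, q].

none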